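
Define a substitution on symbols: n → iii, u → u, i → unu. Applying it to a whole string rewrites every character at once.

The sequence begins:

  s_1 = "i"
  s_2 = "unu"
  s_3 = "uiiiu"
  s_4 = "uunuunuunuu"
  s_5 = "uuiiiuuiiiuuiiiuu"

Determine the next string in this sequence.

φ(uuiiiuuiiiuuiiiuu) expands symbol-by-symbol to u u unu unu unu u u unu unu unu u u unu unu unu u u; joining the 17 pieces gives the next term.

uuunuunuunuuuunuunuunuuuunuunuunuuu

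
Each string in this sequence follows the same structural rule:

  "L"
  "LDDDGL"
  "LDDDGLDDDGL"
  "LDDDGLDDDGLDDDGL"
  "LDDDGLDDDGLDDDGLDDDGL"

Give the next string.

The strings grow by a fixed suffix DDDGL each time.
So the next term is LDDDGLDDDGLDDDGLDDDGL·DDDGL.

LDDDGLDDDGLDDDGLDDDGLDDDGL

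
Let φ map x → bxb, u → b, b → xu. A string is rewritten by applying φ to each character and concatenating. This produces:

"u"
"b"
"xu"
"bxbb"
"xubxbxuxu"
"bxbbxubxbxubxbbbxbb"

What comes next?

xubxbxuxubxbbxubxbxubxbbxubxbxuxuxubxbxuxu

Replace each of the 19 characters of bxbbxubxbxubxbbbxbb in place — xu bxb xu xu bxb b xu bxb xu bxb b xu bxb xu xu xu bxb xu xu — and concatenate.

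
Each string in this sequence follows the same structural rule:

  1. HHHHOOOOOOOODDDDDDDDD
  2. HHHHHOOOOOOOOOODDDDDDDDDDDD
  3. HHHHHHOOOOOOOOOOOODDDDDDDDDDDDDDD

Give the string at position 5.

HHHHHHHHOOOOOOOOOOOOOOOODDDDDDDDDDDDDDDDDDDDD

The n-th term is n+1 H's then 2n+2 O's then 3n D's, where the shown terms are n = 3, 4, 5.
Setting n = 7 gives 8, 16, 21 characters in each block.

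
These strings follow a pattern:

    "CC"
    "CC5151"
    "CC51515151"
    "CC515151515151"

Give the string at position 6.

CC51515151515151515151

Each term is the previous one with 5151 appended.
From CC515151515151, 2 further steps: CC515151515151 → CC5151515151515151 → (answer).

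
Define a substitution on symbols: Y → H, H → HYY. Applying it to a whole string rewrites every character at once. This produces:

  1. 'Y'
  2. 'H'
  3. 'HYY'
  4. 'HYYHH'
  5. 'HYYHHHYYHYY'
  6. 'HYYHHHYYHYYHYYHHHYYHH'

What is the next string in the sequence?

Rewriting the 21 symbols of HYYHHHYYHYYHYYHHHYYHH one by one yields HYY H H HYY HYY HYY H H HYY H H HYY H H HYY HYY HYY H H HYY HYY; concatenated:

HYYHHHYYHYYHYYHHHYYHHHYYHHHYYHYYHYYHHHYYHYY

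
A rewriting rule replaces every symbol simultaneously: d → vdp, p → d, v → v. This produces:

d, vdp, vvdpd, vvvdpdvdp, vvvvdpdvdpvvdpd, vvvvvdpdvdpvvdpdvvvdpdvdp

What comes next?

Replace each of the 25 characters of vvvvvdpdvdpvvdpdvvvdpdvdp in place — v v v v v vdp d vdp v vdp d v v vdp d vdp v v v vdp d vdp v vdp d — and concatenate.

vvvvvvdpdvdpvvdpdvvvdpdvdpvvvvdpdvdpvvdpd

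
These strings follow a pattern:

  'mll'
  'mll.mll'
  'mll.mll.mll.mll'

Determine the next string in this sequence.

mll.mll.mll.mll.mll.mll.mll.mll

Every step duplicates the string with '.' between the halves.
So the next term is two copies of mll.mll.mll.mll with '.' between the halves.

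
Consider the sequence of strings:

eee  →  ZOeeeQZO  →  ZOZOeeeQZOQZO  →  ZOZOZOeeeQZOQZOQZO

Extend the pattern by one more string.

s(k+1) = ZO·s(k)·QZO, so each term gains ZO as a prefix and QZO as a suffix.
One more step from ZOZOZOeeeQZOQZOQZO gives the answer.

ZOZOZOZOeeeQZOQZOQZOQZO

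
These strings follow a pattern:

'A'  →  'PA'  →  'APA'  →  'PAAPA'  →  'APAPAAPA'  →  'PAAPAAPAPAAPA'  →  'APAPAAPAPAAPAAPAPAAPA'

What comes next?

From term 3 onward, concatenate the second-to-last term with the last: A·PA = APA, PA·APA = PAAPA, …
Continuing: PAAPAAPAPAAPA · APAPAAPAPAAPAAPAPAAPA gives term 8.

PAAPAAPAPAAPAAPAPAAPAPAAPAAPAPAAPA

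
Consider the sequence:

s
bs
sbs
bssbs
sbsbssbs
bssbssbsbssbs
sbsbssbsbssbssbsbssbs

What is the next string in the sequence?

bssbssbsbssbssbsbssbsbssbssbsbssbs

Each term (from the third on) is the two preceding terms concatenated in order: term 3 = s·bs = sbs.
Continuing: bssbssbsbssbs · sbsbssbsbssbssbsbssbs gives term 8.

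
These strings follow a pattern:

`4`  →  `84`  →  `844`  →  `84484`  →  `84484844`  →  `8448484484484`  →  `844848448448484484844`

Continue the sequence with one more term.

8448484484484844848448448484484484

From term 3 onward, concatenate the last term with the second-to-last: 84·4 = 844, 844·84 = 84484, …
Continuing: 844848448448484484844 · 8448484484484 gives term 8.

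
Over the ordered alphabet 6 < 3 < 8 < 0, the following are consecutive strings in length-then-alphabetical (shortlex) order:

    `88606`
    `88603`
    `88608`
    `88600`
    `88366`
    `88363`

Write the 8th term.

88360

Advancing 2 positions from 88363 through 88363 → 88368 reaches term 8.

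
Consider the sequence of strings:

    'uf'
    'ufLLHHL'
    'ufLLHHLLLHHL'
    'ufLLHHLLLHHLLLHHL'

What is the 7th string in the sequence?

ufLLHHLLLHHLLLHHLLLHHLLLHHLLLHHL

The strings grow by a fixed suffix LLHHL each time.
From ufLLHHLLLHHLLLHHL, 3 further steps: ufLLHHLLLHHLLLHHL → ufLLHHLLLHHLLLHHLLLHHL → ufLLHHLLLHHLLLHHLLLHHLLLHHL → (answer).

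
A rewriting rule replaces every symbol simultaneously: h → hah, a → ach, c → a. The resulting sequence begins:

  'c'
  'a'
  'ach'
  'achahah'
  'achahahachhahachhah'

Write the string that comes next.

φ(achahahachhahachhah) expands symbol-by-symbol to ach a hah ach hah ach hah ach a hah hah ach hah ach a hah hah ach hah; joining the 19 pieces gives the next term.

achahahachhahachhahachahahhahachhahachahahhahachhah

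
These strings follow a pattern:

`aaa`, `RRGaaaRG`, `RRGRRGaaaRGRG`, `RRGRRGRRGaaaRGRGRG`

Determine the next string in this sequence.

RRGRRGRRGRRGaaaRGRGRGRG

Every step adds RRG to the front and RG to the end of the previous string.
One more step from RRGRRGRRGaaaRGRGRG gives the answer.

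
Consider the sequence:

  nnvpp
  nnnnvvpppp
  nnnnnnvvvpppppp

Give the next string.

Reading off run lengths: n runs 2, 4, 6; v runs 1, 2, 3; p runs 2, 4, 6 — each is linear in n (n = 1, 2, …).
For the next term, n = 4, so the run lengths are 8, 4, 8.

nnnnnnnnvvvvpppppppp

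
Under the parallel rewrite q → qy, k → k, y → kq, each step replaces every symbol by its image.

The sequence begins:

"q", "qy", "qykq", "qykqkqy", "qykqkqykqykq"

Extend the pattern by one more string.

qykqkqykqykqkqykqkqy

Apply φ to qykqkqykqykq symbol by symbol: q→qy, y→kq, k→k, q→qy, k→k, q→qy, y→kq, k→k, q→qy, y→kq, k→k, q→qy; joined: qy kq k qy k qy kq k qy kq k qy.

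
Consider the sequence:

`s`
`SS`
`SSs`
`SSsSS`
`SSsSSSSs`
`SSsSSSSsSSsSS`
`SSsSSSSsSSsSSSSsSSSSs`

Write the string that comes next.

SSsSSSSsSSsSSSSsSSSSsSSsSSSSsSSsSS

This is a Fibonacci-style word recurrence s(k) = s(k−1)·s(k−2): e.g. SS·s = SSs.
The next term joins SSsSSSSsSSsSSSSsSSSSs and SSsSSSSsSSsSS.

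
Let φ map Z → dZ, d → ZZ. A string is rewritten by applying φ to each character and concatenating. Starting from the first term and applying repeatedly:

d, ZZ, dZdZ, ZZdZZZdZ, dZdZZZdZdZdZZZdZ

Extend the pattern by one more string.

Rewriting the 16 symbols of dZdZZZdZdZdZZZdZ one by one yields ZZ dZ ZZ dZ dZ dZ ZZ dZ ZZ dZ ZZ dZ dZ dZ ZZ dZ; concatenated:

ZZdZZZdZdZdZZZdZZZdZZZdZdZdZZZdZ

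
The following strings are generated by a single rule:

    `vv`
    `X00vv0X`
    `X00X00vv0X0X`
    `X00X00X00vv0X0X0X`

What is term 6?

s(k+1) = X00·s(k)·0X, so each term gains X00 as a prefix and 0X as a suffix.
From X00X00X00vv0X0X0X, 2 further steps: X00X00X00vv0X0X0X → X00X00X00X00vv0X0X0X0X → (answer).

X00X00X00X00X00vv0X0X0X0X0X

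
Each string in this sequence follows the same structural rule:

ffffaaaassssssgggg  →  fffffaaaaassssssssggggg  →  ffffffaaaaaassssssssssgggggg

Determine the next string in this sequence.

Each string has the form f^{n+1} a^{n+1} s^{2n} g^{n+1}, where the shown terms are n = 3, 4, 5.
Setting n = 6 gives 7, 7, 12, 7 characters in each block.

fffffffaaaaaaassssssssssssggggggg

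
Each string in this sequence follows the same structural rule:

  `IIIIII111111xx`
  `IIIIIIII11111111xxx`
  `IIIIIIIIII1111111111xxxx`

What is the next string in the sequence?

IIIIIIIIIIII111111111111xxxxx

Each string has the form I^{2n} 1^{2n} x^{n-1}, where the shown terms are n = 3, 4, 5.
Setting n = 6 gives 12, 12, 5 characters in each block.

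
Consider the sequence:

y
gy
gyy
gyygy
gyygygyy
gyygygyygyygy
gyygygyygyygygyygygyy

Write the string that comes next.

gyygygyygyygygyygygyygyygygyygyygy

From term 3 onward, concatenate the last term with the second-to-last: gy·y = gyy, gyy·gy = gyygy, …
The next term joins gyygygyygyygygyygygyy and gyygygyygyygy.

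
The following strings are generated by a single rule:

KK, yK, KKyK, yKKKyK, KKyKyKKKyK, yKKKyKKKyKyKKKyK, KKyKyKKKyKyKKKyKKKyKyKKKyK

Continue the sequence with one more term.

From term 3 onward, concatenate the second-to-last term with the last: KK·yK = KKyK, yK·KKyK = yKKKyK, …
The next term joins yKKKyKKKyKyKKKyK and KKyKyKKKyKyKKKyKKKyKyKKKyK.

yKKKyKKKyKyKKKyKKKyKyKKKyKyKKKyKKKyKyKKKyK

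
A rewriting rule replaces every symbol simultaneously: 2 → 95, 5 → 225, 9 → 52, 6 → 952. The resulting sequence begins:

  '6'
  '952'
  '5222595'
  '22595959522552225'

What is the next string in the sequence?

95952255222552225522259595225225959595225

φ(22595959522552225) expands symbol-by-symbol to 95 95 225 52 225 52 225 52 225 95 95 225 225 95 95 95 225; joining the 17 pieces gives the next term.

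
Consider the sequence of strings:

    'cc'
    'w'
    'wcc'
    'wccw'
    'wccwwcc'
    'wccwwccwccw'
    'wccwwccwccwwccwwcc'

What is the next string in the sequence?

Each term (from the third on) is the previous term followed by the one before it: term 3 = w·cc = wcc.
Continuing: wccwwccwccwwccwwcc · wccwwccwccw gives term 8.

wccwwccwccwwccwwccwccwwccwccw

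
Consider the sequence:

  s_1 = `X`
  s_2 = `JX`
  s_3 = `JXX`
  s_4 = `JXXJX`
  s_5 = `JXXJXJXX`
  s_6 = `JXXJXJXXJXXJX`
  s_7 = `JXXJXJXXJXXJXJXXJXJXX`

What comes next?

JXXJXJXXJXXJXJXXJXJXXJXXJXJXXJXXJX

From term 3 onward, concatenate the last term with the second-to-last: JX·X = JXX, JXX·JX = JXXJX, …
Continuing: JXXJXJXXJXXJXJXXJXJXX · JXXJXJXXJXXJX gives term 8.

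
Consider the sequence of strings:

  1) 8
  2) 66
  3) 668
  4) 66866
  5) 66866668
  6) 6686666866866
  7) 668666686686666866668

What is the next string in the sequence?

This is a Fibonacci-style word recurrence s(k) = s(k−1)·s(k−2): e.g. 66·8 = 668.
So term 8 is 668666686686666866668·6686666866866.

6686666866866668666686686666866866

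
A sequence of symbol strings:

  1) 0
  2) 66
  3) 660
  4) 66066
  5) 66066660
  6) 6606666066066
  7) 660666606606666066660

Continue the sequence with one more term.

6606666066066660666606606666066066

Each term (from the third on) is the previous term followed by the one before it: term 3 = 66·0 = 660.
Continuing: 660666606606666066660 · 6606666066066 gives term 8.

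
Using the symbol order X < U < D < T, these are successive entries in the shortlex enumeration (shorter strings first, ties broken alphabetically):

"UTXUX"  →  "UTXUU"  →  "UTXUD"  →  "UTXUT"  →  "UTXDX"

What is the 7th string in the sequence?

UTXDD

Advancing 2 positions from UTXDX through UTXDX → UTXDU reaches term 7.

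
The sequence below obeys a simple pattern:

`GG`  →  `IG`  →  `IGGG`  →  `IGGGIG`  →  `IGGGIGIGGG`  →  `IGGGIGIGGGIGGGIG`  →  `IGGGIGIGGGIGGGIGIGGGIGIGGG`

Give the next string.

IGGGIGIGGGIGGGIGIGGGIGIGGGIGGGIGIGGGIGGGIG

From term 3 onward, concatenate the last term with the second-to-last: IG·GG = IGGG, IGGG·IG = IGGGIG, …
So term 8 is IGGGIGIGGGIGGGIGIGGGIGIGGG·IGGGIGIGGGIGGGIG.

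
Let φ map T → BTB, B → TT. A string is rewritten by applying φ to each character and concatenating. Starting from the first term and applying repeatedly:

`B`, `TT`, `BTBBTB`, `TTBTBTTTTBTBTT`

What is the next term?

Rewriting the 14 symbols of TTBTBTTTTBTBTT one by one yields BTB BTB TT BTB TT BTB BTB BTB BTB TT BTB TT BTB BTB; concatenated:

BTBBTBTTBTBTTBTBBTBBTBBTBTTBTBTTBTBBTB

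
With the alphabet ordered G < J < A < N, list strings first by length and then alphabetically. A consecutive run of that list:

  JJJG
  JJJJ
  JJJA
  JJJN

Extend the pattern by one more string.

Treat JJJN as a base-4 numeral over the given alphabet and add one, carrying through any trailing N's.

JJAG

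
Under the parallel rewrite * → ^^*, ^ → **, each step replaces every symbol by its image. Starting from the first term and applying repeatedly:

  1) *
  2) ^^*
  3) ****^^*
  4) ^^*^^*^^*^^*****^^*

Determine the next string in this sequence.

Rewriting the 19 symbols of ^^*^^*^^*^^*****^^* one by one yields ** ** ^^* ** ** ^^* ** ** ^^* ** ** ^^* ^^* ^^* ^^* ^^* ** ** ^^*; concatenated:

****^^*****^^*****^^*****^^*^^*^^*^^*^^*****^^*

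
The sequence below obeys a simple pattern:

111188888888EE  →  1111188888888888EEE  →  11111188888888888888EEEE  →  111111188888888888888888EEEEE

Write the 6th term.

The n-th term is n+2 1's then 3n+2 8's then n E's, where the shown terms are n = 2, 3, 4, 5.
For term 6, n = 7, so the run lengths are 9, 23, 7.

11111111188888888888888888888888EEEEEEE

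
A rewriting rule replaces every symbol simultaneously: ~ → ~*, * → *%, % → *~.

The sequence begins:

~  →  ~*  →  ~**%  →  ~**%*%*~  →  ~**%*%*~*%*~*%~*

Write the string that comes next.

φ(~**%*%*~*%*~*%~*) expands symbol-by-symbol to ~* *% *% *~ *% *~ *% ~* *% *~ *% ~* *% *~ ~* *%; joining the 16 pieces gives the next term.

~**%*%*~*%*~*%~**%*~*%~**%*~~**%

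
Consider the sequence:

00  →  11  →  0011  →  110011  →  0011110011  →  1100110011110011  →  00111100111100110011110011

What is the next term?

Each term (from the third on) is the two preceding terms concatenated in order: term 3 = 00·11 = 0011.
The next term joins 1100110011110011 and 00111100111100110011110011.

110011001111001100111100111100110011110011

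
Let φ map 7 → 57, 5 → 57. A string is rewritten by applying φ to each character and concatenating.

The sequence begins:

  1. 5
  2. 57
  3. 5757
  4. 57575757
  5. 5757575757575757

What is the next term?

Rewriting the 16 symbols of 5757575757575757 one by one yields 57 57 57 57 57 57 57 57 57 57 57 57 57 57 57 57; concatenated:

57575757575757575757575757575757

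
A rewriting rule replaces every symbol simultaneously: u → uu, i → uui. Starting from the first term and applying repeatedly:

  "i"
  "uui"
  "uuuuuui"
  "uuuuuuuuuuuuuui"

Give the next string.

uuuuuuuuuuuuuuuuuuuuuuuuuuuuuui

Replace each of the 15 characters of uuuuuuuuuuuuuui in place — uu uu uu uu uu uu uu uu uu uu uu uu uu uu uui — and concatenate.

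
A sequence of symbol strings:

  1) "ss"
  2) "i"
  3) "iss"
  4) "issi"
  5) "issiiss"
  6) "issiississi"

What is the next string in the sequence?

issiississiissiiss

Each term (from the third on) is the previous term followed by the one before it: term 3 = i·ss = iss.
The next term joins issiississi and issiiss.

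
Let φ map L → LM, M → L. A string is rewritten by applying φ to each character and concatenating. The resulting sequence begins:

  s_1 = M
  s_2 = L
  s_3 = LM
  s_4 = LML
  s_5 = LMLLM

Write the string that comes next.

LMLLMLML

Apply φ to LMLLM symbol by symbol: L→LM, M→L, L→LM, L→LM, M→L; joined: LM L LM LM L.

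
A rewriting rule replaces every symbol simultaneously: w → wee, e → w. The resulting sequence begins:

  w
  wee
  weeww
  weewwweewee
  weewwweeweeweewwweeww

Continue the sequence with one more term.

weewwweeweeweewwweewwweewwweeweeweewwweewee

Replace each of the 21 characters of weewwweeweeweewwweeww in place — wee w w wee wee wee w w wee w w wee w w wee wee wee w w wee wee — and concatenate.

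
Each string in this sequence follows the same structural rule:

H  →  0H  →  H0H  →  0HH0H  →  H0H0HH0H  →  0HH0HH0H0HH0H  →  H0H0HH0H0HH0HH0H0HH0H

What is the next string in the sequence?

Each term (from the third on) is the two preceding terms concatenated in order: term 3 = H·0H = H0H.
The next term joins 0HH0HH0H0HH0H and H0H0HH0H0HH0HH0H0HH0H.

0HH0HH0H0HH0HH0H0HH0H0HH0HH0H0HH0H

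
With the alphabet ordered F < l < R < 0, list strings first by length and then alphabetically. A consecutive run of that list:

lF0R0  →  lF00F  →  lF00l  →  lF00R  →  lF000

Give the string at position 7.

Advancing 2 positions from lF000 through lF000 → llFFF reaches term 7.

llFFl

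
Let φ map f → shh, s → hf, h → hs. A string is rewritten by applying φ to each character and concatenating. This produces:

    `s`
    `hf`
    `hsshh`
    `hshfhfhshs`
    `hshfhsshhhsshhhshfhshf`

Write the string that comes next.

Applying the rule to each of the 22 symbols of hshfhsshhhsshhhshfhshf gives the pieces hs hf hs shh hs hf hf hs hs hs hf hf hs hs hs hf hs shh hs hf hs shh, which concatenate to the answer.

hshfhsshhhshfhfhshshshfhfhshshshfhsshhhshfhsshh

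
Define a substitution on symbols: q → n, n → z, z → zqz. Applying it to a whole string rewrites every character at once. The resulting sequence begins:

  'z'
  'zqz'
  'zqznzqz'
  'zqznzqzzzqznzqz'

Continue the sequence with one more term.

zqznzqzzzqznzqzzqzzqznzqzzzqznzqz

Replace each of the 15 characters of zqznzqzzzqznzqz in place — zqz n zqz z zqz n zqz zqz zqz n zqz z zqz n zqz — and concatenate.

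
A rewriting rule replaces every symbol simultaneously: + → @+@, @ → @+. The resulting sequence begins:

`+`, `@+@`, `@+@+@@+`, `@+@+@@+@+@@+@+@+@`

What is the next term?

@+@+@@+@+@@+@+@+@@+@+@@+@+@+@@+@+@@+@+@@+

φ(@+@+@@+@+@@+@+@+@) expands symbol-by-symbol to @+ @+@ @+ @+@ @+ @+ @+@ @+ @+@ @+ @+ @+@ @+ @+@ @+ @+@ @+; joining the 17 pieces gives the next term.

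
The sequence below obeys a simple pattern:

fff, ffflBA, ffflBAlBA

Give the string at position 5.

Every step adds lBA to the end: s(k+1) = s(k)·lBA.
From ffflBAlBA, 2 further steps: ffflBAlBA → ffflBAlBAlBA → (answer).

ffflBAlBAlBAlBA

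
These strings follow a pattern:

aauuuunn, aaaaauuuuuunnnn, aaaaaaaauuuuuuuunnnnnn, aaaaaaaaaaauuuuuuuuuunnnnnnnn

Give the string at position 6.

Term n consists of 3n-1 a's, followed by 2n+2 u's, followed by 2n n's (n = 1, 2, …).
At n = 6 the blocks have lengths 17, 14, 12.

aaaaaaaaaaaaaaaaauuuuuuuuuuuuuunnnnnnnnnnnn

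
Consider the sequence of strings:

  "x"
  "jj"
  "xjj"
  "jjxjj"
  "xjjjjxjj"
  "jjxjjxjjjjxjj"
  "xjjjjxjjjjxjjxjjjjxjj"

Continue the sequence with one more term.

jjxjjxjjjjxjjxjjjjxjjjjxjjxjjjjxjj

From term 3 onward, concatenate the second-to-last term with the last: x·jj = xjj, jj·xjj = jjxjj, …
So term 8 is jjxjjxjjjjxjj·xjjjjxjjjjxjjxjjjjxjj.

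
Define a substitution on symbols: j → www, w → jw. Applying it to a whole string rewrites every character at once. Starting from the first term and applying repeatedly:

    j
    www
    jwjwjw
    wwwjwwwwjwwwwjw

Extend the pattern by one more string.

Applying the rule to each of the 15 symbols of wwwjwwwwjwwwwjw gives the pieces jw jw jw www jw jw jw jw www jw jw jw jw www jw, which concatenate to the answer.

jwjwjwwwwjwjwjwjwwwwjwjwjwjwwwwjw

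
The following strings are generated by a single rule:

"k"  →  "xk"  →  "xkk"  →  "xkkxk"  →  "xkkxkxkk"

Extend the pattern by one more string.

This is a Fibonacci-style word recurrence s(k) = s(k−1)·s(k−2): e.g. xk·k = xkk.
The next term joins xkkxkxkk and xkkxk.

xkkxkxkkxkkxk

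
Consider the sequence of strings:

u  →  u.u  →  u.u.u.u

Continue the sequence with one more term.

Every step duplicates the string with '.' between the halves.
Doubling u.u.u.u with '.' between the halves:

u.u.u.u.u.u.u.u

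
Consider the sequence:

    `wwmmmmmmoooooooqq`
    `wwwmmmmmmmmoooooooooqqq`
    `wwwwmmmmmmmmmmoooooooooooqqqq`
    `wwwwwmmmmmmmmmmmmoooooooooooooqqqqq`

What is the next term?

The n-th term is n w's then 2n+2 m's then 2n+3 o's then n q's, where the shown terms are n = 2, 3, 4, 5.
For the next term, n = 6, so the run lengths are 6, 14, 15, 6.

wwwwwwmmmmmmmmmmmmmmoooooooooooooooqqqqqq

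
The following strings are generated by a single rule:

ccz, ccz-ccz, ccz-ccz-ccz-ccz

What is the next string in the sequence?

s(k+1) = s(k)·-·s(k) — each term doubles the last with '-' between the halves.
One more doubling of ccz-ccz-ccz-ccz gives the answer.

ccz-ccz-ccz-ccz-ccz-ccz-ccz-ccz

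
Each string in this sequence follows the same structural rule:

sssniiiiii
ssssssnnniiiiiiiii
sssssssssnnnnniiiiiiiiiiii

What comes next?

ssssssssssssnnnnnnniiiiiiiiiiiiiii

Reading off run lengths: s runs 3, 6, 9; n runs 1, 3, 5; i runs 6, 9, 12 — each is linear in n (n = 1, 2, …).
For the next term, n = 4, so the run lengths are 12, 7, 15.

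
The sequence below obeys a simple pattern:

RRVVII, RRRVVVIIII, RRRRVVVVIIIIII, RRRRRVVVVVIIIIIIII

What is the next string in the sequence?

RRRRRRVVVVVVIIIIIIIIII

Each string has the form R^{n+1} V^{n+1} I^{2n} (n = 1, 2, …).
At n = 5 the blocks have lengths 6, 6, 10.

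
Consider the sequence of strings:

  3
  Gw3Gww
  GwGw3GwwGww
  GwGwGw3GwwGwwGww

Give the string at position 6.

GwGwGwGwGw3GwwGwwGwwGwwGww

s(k+1) = Gw·s(k)·Gww, so each term gains Gw as a prefix and Gww as a suffix.
From GwGwGw3GwwGwwGww, 2 further steps: GwGwGw3GwwGwwGww → GwGwGwGw3GwwGwwGwwGww → (answer).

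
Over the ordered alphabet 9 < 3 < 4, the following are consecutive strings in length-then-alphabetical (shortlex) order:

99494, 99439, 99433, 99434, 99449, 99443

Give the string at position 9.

Stepping forward 3 times from 99443: 99443 → 99444 → 93999, then the target.

93993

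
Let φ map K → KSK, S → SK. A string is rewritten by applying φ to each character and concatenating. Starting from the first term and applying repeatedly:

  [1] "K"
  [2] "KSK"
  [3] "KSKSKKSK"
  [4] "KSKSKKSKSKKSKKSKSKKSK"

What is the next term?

Rewriting the 21 symbols of KSKSKKSKSKKSKKSKSKKSK one by one yields KSK SK KSK SK KSK KSK SK KSK SK KSK KSK SK KSK KSK SK KSK SK KSK KSK SK KSK; concatenated:

KSKSKKSKSKKSKKSKSKKSKSKKSKKSKSKKSKKSKSKKSKSKKSKKSKSKKSK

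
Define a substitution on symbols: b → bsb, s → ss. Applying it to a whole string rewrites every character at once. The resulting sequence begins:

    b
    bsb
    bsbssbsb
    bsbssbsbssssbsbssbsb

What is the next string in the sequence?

Applying the rule to each of the 20 symbols of bsbssbsbssssbsbssbsb gives the pieces bsb ss bsb ss ss bsb ss bsb ss ss ss ss bsb ss bsb ss ss bsb ss bsb, which concatenate to the answer.

bsbssbsbssssbsbssbsbssssssssbsbssbsbssssbsbssbsb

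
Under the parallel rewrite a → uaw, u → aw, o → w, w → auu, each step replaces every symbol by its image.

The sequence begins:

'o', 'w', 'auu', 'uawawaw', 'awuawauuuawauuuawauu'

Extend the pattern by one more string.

Rewriting the 20 symbols of awuawauuuawauuuawauu one by one yields uaw auu aw uaw auu uaw aw aw aw uaw auu uaw aw aw aw uaw auu uaw aw aw; concatenated:

uawauuawuawauuuawawawawuawauuuawawawawuawauuuawawaw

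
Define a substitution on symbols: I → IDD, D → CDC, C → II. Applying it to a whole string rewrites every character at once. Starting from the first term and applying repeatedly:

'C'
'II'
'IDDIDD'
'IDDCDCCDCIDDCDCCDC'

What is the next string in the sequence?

IDDCDCCDCIICDCIIIICDCIIIDDCDCCDCIICDCIIIICDCII

φ(IDDCDCCDCIDDCDCCDC) expands symbol-by-symbol to IDD CDC CDC II CDC II II CDC II IDD CDC CDC II CDC II II CDC II; joining the 18 pieces gives the next term.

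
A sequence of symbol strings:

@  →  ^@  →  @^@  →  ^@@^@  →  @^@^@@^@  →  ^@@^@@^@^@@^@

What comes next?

@^@^@@^@^@@^@@^@^@@^@

Each term (from the third on) is the two preceding terms concatenated in order: term 3 = @·^@ = @^@.
The next term joins @^@^@@^@ and ^@@^@@^@^@@^@.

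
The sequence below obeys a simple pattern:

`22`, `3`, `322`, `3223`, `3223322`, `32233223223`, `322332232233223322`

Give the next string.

This is a Fibonacci-style word recurrence s(k) = s(k−1)·s(k−2): e.g. 3·22 = 322.
So term 8 is 322332232233223322·32233223223.

32233223223322332232233223223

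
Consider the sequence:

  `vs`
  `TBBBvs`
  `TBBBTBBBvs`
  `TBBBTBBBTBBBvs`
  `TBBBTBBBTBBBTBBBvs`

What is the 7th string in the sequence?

TBBBTBBBTBBBTBBBTBBBTBBBvs

The strings grow by a fixed prefix TBBB each time.
From TBBBTBBBTBBBTBBBvs, 2 further steps: TBBBTBBBTBBBTBBBvs → TBBBTBBBTBBBTBBBTBBBvs → (answer).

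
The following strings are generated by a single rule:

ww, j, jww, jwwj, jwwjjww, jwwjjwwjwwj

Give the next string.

jwwjjwwjwwjjwwjjww

From term 3 onward, concatenate the last term with the second-to-last: j·ww = jww, jww·j = jwwj, …
So term 7 is jwwjjwwjwwj·jwwjjww.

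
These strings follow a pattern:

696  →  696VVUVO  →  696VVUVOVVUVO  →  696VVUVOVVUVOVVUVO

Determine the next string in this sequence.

Each term is the previous one with VVUVO appended.
Applying this once more to 696VVUVOVVUVOVVUVO:

696VVUVOVVUVOVVUVOVVUVO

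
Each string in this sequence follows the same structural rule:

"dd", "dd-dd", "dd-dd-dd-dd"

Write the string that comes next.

s(k+1) = s(k)·-·s(k) — each term doubles the last with '-' between the halves.
Doubling dd-dd-dd-dd with '-' between the halves:

dd-dd-dd-dd-dd-dd-dd-dd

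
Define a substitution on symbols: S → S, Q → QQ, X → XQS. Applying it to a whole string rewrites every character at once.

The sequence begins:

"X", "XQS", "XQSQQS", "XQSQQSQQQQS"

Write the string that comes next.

XQSQQSQQQQSQQQQQQQQS

Apply φ to XQSQQSQQQQS symbol by symbol: X→XQS, Q→QQ, S→S, Q→QQ, Q→QQ, S→S, Q→QQ, Q→QQ, Q→QQ, Q→QQ, S→S; joined: XQS QQ S QQ QQ S QQ QQ QQ QQ S.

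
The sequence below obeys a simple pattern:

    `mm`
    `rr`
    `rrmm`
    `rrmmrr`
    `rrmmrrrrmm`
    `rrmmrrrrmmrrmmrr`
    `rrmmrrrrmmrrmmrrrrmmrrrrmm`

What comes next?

rrmmrrrrmmrrmmrrrrmmrrrrmmrrmmrrrrmmrrmmrr

This is a Fibonacci-style word recurrence s(k) = s(k−1)·s(k−2): e.g. rr·mm = rrmm.
The next term joins rrmmrrrrmmrrmmrrrrmmrrrrmm and rrmmrrrrmmrrmmrr.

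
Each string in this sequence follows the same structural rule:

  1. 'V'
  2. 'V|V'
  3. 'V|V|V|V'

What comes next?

V|V|V|V|V|V|V|V

Every step duplicates the string with '|' between the halves.
One more doubling of V|V|V|V gives the answer.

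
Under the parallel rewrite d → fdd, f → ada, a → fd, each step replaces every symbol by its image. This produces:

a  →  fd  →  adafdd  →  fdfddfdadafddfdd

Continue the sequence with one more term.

φ(fdfddfdadafddfdd) expands symbol-by-symbol to ada fdd ada fdd fdd ada fdd fd fdd fd ada fdd fdd ada fdd fdd; joining the 16 pieces gives the next term.

adafddadafddfddadafddfdfddfdadafddfddadafddfdd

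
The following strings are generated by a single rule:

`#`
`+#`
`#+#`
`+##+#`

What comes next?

#+#+##+#

Each term (from the third on) is the two preceding terms concatenated in order: term 3 = #·+# = #+#.
So term 5 is #+#·+##+#.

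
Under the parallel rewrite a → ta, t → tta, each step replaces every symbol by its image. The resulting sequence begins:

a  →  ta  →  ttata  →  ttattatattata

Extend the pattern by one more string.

Applying the rule to each of the 13 symbols of ttattatattata gives the pieces tta tta ta tta tta ta tta ta tta tta ta tta ta, which concatenate to the answer.

ttattatattattatattatattattatattata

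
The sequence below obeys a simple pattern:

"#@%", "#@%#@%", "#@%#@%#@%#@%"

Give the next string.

#@%#@%#@%#@%#@%#@%#@%#@%

Every step duplicates the string.
One more doubling of #@%#@%#@%#@% gives the answer.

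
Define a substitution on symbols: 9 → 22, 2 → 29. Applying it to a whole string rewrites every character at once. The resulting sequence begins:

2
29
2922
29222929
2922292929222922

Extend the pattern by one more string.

29222929292229222922292929222929

φ(2922292929222922) expands symbol-by-symbol to 29 22 29 29 29 22 29 22 29 22 29 29 29 22 29 29; joining the 16 pieces gives the next term.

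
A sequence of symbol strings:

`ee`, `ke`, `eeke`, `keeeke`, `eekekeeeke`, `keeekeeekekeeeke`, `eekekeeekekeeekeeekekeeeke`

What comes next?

keeekeeekekeeekeeekekeeekekeeekeeekekeeeke

Each term (from the third on) is the two preceding terms concatenated in order: term 3 = ee·ke = eeke.
So term 8 is keeekeeekekeeeke·eekekeeekekeeekeeekekeeeke.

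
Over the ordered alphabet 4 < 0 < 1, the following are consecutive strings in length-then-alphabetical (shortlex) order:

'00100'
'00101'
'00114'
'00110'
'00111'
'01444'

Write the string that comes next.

01440

The successor of 01444 increments the rightmost position that isn't already 1 and resets every position after it to 4.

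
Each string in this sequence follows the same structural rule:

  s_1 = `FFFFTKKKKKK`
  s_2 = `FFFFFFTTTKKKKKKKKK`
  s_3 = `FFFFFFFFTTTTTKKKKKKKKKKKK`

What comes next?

Each string has the form F^{2n+2} T^{2n-1} K^{3n+3} (n = 1, 2, …).
Setting n = 4 gives 10, 7, 15 characters in each block.

FFFFFFFFFFTTTTTTTKKKKKKKKKKKKKKK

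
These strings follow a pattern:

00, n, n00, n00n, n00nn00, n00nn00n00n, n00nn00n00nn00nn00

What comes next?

Each term (from the third on) is the previous term followed by the one before it: term 3 = n·00 = n00.
Continuing: n00nn00n00nn00nn00 · n00nn00n00n gives term 8.

n00nn00n00nn00nn00n00nn00n00n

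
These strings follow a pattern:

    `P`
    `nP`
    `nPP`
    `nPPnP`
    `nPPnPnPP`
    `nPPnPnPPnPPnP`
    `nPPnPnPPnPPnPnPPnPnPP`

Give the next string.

nPPnPnPPnPPnPnPPnPnPPnPPnPnPPnPPnP

Each term (from the third on) is the previous term followed by the one before it: term 3 = nP·P = nPP.
So term 8 is nPPnPnPPnPPnPnPPnPnPP·nPPnPnPPnPPnP.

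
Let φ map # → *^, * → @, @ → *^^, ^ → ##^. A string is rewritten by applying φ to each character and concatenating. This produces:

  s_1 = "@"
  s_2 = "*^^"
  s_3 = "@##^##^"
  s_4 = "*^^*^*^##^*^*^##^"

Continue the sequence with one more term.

@##^##^@##^@##^*^*^##^@##^@##^*^*^##^

φ(*^^*^*^##^*^*^##^) expands symbol-by-symbol to @ ##^ ##^ @ ##^ @ ##^ *^ *^ ##^ @ ##^ @ ##^ *^ *^ ##^; joining the 17 pieces gives the next term.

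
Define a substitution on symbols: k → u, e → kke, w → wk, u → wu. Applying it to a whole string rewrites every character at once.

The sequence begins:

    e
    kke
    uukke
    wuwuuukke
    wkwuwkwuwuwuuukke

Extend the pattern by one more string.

Rewriting the 17 symbols of wkwuwkwuwuwuuukke one by one yields wk u wk wu wk u wk wu wk wu wk wu wu wu u u kke; concatenated:

wkuwkwuwkuwkwuwkwuwkwuwuwuuukke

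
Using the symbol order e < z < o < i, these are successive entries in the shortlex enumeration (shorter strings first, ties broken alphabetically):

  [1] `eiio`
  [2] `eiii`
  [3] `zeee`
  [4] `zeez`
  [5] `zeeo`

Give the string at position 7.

zeze

Stepping forward 2 times from zeeo: zeeo → zeei, then the target.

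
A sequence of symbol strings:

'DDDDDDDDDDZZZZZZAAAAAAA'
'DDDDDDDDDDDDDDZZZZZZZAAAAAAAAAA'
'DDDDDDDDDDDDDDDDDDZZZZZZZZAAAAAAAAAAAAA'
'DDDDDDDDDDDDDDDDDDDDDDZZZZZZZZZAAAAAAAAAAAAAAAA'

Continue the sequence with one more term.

DDDDDDDDDDDDDDDDDDDDDDDDDDZZZZZZZZZZAAAAAAAAAAAAAAAAAAA

Each string has the form D^{4n-2} Z^{n+3} A^{3n-2}, where the shown terms are n = 3, 4, 5, 6.
For the next term, n = 7, so the run lengths are 26, 10, 19.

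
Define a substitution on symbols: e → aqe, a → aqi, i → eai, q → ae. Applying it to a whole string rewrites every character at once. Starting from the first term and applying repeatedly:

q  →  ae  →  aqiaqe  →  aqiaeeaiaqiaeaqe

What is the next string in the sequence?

aqiaeeaiaqiaqeaqeaqieaiaqiaeeaiaqiaqeaqiaeaqe

Replace each of the 16 characters of aqiaeeaiaqiaeaqe in place — aqi ae eai aqi aqe aqe aqi eai aqi ae eai aqi aqe aqi ae aqe — and concatenate.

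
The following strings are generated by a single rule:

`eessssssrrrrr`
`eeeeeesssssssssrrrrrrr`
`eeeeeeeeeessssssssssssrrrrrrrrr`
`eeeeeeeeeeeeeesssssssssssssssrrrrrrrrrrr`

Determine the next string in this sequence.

Reading off run lengths: e runs 2, 6, 10, 14; s runs 6, 9, 12, 15; r runs 5, 7, 9, 11 — each is linear in n (n = 1, 2, …).
For the next term, n = 5, so the run lengths are 18, 18, 13.

eeeeeeeeeeeeeeeeeessssssssssssssssssrrrrrrrrrrrrr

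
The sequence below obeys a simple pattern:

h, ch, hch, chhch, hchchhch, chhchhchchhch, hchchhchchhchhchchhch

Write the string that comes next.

This is a Fibonacci-style word recurrence s(k) = s(k−2)·s(k−1): e.g. h·ch = hch.
Continuing: chhchhchchhch · hchchhchchhchhchchhch gives term 8.

chhchhchchhchhchchhchchhchhchchhch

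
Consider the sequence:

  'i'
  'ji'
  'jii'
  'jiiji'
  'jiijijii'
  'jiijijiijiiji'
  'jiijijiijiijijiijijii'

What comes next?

jiijijiijiijijiijijiijiijijiijiiji

This is a Fibonacci-style word recurrence s(k) = s(k−1)·s(k−2): e.g. ji·i = jii.
So term 8 is jiijijiijiijijiijijii·jiijijiijiiji.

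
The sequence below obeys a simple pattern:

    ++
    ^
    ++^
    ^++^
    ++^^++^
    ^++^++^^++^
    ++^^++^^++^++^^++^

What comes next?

^++^++^^++^++^^++^^++^++^^++^

This is a Fibonacci-style word recurrence s(k) = s(k−2)·s(k−1): e.g. ++·^ = ++^.
So term 8 is ^++^++^^++^·++^^++^^++^++^^++^.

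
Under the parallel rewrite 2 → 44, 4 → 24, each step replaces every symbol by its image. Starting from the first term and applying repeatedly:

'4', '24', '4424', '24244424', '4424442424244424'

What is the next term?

φ(4424442424244424) expands symbol-by-symbol to 24 24 44 24 24 24 44 24 44 24 44 24 24 24 44 24; joining the 16 pieces gives the next term.

24244424242444244424442424244424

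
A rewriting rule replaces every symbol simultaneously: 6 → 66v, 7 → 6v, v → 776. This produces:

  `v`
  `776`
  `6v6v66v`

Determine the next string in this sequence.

Rewriting each symbol of 6v6v66v: 6→66v, v→776, 6→66v, v→776, 6→66v, 6→66v, v→776, which concatenates to 66v 776 66v 776 66v 66v 776.

66v77666v77666v66v776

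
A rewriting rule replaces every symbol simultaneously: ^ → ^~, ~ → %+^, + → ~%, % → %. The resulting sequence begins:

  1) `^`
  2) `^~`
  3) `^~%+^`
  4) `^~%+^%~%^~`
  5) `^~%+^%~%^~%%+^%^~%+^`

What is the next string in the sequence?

^~%+^%~%^~%%+^%^~%+^%%~%^~%^~%+^%~%^~

Applying the rule to each of the 20 symbols of ^~%+^%~%^~%%+^%^~%+^ gives the pieces ^~ %+^ % ~% ^~ % %+^ % ^~ %+^ % % ~% ^~ % ^~ %+^ % ~% ^~, which concatenate to the answer.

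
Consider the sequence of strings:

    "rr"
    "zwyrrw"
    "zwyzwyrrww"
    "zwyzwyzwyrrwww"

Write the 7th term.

zwyzwyzwyzwyzwyzwyrrwwwwww

s(k+1) = zwy·s(k)·w, so each term gains zwy as a prefix and w as a suffix.
From zwyzwyzwyrrwww, 3 further steps: zwyzwyzwyrrwww → zwyzwyzwyzwyrrwwww → zwyzwyzwyzwyzwyrrwwwww → (answer).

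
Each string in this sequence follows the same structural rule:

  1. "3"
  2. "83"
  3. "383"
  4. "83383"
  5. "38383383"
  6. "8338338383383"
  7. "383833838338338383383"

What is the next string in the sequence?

8338338383383383833838338338383383

Each term (from the third on) is the two preceding terms concatenated in order: term 3 = 3·83 = 383.
The next term joins 8338338383383 and 383833838338338383383.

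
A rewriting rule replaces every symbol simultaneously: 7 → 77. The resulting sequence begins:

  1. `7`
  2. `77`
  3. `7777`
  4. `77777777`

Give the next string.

7777777777777777

Apply φ to 77777777 symbol by symbol: 7→77, 7→77, 7→77, 7→77, 7→77, 7→77, 7→77, 7→77; joined: 77 77 77 77 77 77 77 77.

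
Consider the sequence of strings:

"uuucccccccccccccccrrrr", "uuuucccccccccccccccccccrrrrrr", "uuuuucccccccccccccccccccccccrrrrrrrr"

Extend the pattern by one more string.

uuuuuucccccccccccccccccccccccccccrrrrrrrrrr

Each string has the form u^{n} c^{4n+3} r^{2n-2}, where the shown terms are n = 3, 4, 5.
For the next term, n = 6, so the run lengths are 6, 27, 10.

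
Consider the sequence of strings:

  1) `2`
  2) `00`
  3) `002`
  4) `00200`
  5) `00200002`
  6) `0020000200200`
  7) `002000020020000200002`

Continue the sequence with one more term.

From term 3 onward, concatenate the last term with the second-to-last: 00·2 = 002, 002·00 = 00200, …
The next term joins 002000020020000200002 and 0020000200200.

0020000200200002000020020000200200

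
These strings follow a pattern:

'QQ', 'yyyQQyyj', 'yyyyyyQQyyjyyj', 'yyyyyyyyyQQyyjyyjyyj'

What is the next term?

Each term wraps the previous one in yyy on the left and yyj on the right.
Applying this once more to yyyyyyyyyQQyyjyyjyyj:

yyyyyyyyyyyyQQyyjyyjyyjyyj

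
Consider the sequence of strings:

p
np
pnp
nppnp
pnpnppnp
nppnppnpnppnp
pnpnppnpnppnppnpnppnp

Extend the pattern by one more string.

Each term (from the third on) is the two preceding terms concatenated in order: term 3 = p·np = pnp.
So term 8 is nppnppnpnppnp·pnpnppnpnppnppnpnppnp.

nppnppnpnppnppnpnppnpnppnppnpnppnp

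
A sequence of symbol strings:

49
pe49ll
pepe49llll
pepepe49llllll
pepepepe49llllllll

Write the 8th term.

pepepepepepepe49llllllllllllll

Each term wraps the previous one in pe on the left and ll on the right.
From pepepepe49llllllll, 3 further steps: pepepepe49llllllll → pepepepepe49llllllllll → pepepepepepe49llllllllllll → (answer).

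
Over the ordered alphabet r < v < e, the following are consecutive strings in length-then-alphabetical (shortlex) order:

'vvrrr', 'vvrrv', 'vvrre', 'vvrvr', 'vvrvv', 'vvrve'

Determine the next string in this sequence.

Find the rightmost character of vvrve below e, bump it to the next letter, and reset everything to its right to r.

vvrer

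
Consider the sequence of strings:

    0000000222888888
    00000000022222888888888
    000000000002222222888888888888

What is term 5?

Reading off run lengths: 0 runs 7, 9, 11; 2 runs 3, 5, 7; 8 runs 6, 9, 12 — each is linear in n, where the shown terms are n = 2, 3, 4.
For term 5, n = 6, so the run lengths are 15, 11, 18.

00000000000000022222222222888888888888888888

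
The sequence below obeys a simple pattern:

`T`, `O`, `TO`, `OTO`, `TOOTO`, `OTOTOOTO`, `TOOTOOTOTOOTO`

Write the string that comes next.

This is a Fibonacci-style word recurrence s(k) = s(k−2)·s(k−1): e.g. T·O = TO.
Continuing: OTOTOOTO · TOOTOOTOTOOTO gives term 8.

OTOTOOTOTOOTOOTOTOOTO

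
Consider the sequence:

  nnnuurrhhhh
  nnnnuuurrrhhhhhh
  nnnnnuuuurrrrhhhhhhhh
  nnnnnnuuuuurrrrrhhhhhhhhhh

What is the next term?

Reading off run lengths: n runs 3, 4, 5, 6; u runs 2, 3, 4, 5; r runs 2, 3, 4, 5; h runs 4, 6, 8, 10 — each is linear in n (n = 1, 2, …).
Setting n = 5 gives 7, 6, 6, 12 characters in each block.

nnnnnnnuuuuuurrrrrrhhhhhhhhhhhh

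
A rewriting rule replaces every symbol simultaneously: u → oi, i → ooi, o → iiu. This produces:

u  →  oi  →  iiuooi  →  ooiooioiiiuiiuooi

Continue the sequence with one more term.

Replace each of the 17 characters of ooiooioiiiuiiuooi in place — iiu iiu ooi iiu iiu ooi iiu ooi ooi ooi oi ooi ooi oi iiu iiu ooi — and concatenate.

iiuiiuooiiiuiiuooiiiuooiooiooioiooiooioiiiuiiuooi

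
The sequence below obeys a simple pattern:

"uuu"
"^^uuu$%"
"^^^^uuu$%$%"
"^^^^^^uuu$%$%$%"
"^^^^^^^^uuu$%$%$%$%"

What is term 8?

^^^^^^^^^^^^^^uuu$%$%$%$%$%$%$%

Each term wraps the previous one in ^^ on the left and $% on the right.
From ^^^^^^^^uuu$%$%$%$%, 3 further steps: ^^^^^^^^uuu$%$%$%$% → ^^^^^^^^^^uuu$%$%$%$%$% → ^^^^^^^^^^^^uuu$%$%$%$%$%$% → (answer).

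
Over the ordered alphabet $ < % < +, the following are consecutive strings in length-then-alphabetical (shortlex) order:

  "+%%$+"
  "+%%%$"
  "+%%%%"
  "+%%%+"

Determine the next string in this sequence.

+%%+$

Treat +%%%+ as a base-3 numeral over the given alphabet and add one, carrying through any trailing +'s.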